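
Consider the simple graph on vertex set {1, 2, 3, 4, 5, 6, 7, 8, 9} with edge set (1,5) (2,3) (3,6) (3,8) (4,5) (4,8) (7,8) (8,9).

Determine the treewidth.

1

A width-1 tree decomposition is:
Bags: B1 = {4, 8}  B2 = {3, 8}  B3 = {3, 6}  B4 = {4, 5}  B5 = {2, 3}  B6 = {1, 5}  B7 = {7, 8}  B8 = {8, 9}
Tree: B1–B2, B2–B3, B1–B4, B3–B5, B4–B6, B1–B7, B7–B8
The largest bag has 2 vertices, giving width 1; this decomposition certifies tw(G) ≤ 1. Since G has at least one edge (e.g. 8–4), it is not an edgeless graph, so tw(G) ≥ 1. Combining the bounds, tw(G) = 1.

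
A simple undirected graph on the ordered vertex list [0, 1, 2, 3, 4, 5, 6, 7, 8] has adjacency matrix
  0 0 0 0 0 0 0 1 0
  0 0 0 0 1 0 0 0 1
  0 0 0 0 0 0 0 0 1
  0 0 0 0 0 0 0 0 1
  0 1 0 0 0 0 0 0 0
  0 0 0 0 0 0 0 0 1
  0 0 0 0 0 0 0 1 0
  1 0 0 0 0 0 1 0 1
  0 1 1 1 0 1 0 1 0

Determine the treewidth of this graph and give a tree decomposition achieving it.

The largest bag has 2 vertices, giving width 1; this decomposition certifies tw(G) ≤ 1. Since G has at least one edge (e.g. 8–7), it is not an edgeless graph, so tw(G) ≥ 1. Combining the bounds, tw(G) = 1.

Treewidth 1.
Bags: B1 = {7, 8}  B2 = {0, 7}  B3 = {1, 8}  B4 = {2, 8}  B5 = {3, 8}  B6 = {1, 4}  B7 = {5, 8}  B8 = {6, 7}
Tree: B1–B2, B1–B3, B3–B4, B3–B5, B3–B6, B5–B7, B2–B8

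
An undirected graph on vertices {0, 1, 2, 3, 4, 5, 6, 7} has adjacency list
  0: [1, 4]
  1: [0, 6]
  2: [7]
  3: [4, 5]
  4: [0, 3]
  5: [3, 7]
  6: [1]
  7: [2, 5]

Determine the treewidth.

1

A width-1 tree decomposition is:
Bags: B1 = {1, 6}  B2 = {0, 1}  B3 = {0, 4}  B4 = {3, 4}  B5 = {3, 5}  B6 = {5, 7}  B7 = {2, 7}
Tree: B1–B2, B2–B3, B3–B4, B4–B5, B5–B6, B6–B7
Every bag has size at most 2, so the width is 2 − 1 = 1 and tw(G) ≤ 1. Any graph with an edge has treewidth ≥ 1, and G has the edge 6–1. The upper and lower bounds meet at 1, so that is the treewidth.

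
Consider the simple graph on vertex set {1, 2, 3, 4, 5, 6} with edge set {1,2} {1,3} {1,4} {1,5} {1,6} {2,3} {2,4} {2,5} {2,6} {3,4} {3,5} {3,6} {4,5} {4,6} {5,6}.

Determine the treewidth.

5

A width-5 tree decomposition is:
Bags: B1 = {1, 2, 3, 4, 5, 6}
Tree: (single bag)
A single bag containing all 6 vertices is trivially a valid decomposition of width 5. On the other hand G contains the 6-clique {1, 2, 3, 4, 5, 6}. A clique must lie in a single bag of any decomposition, so no decomposition can have width below 5. The upper and lower bounds meet at 5, so that is the treewidth.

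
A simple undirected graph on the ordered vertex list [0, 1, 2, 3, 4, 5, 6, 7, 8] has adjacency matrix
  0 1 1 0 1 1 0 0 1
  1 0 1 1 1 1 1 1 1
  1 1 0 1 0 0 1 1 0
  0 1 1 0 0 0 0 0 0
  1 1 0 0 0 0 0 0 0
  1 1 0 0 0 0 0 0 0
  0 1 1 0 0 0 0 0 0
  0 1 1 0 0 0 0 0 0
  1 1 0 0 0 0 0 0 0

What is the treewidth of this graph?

A width-2 tree decomposition is:
Bags: B1 = {1, 2, 6}  B2 = {0, 1, 2}  B3 = {0, 1, 8}  B4 = {1, 2, 7}  B5 = {0, 1, 5}  B6 = {1, 2, 3}  B7 = {0, 1, 4}
Tree: B1–B2, B2–B3, B2–B4, B2–B5, B2–B6, B2–B7
Each bag holds 3 vertices, so the decomposition has width 2, which upper-bounds the treewidth. On the other hand G contains the 3-clique {0, 1, 8}. A clique must lie in a single bag of any decomposition, so no decomposition can have width below 2. Therefore the treewidth is 2.

2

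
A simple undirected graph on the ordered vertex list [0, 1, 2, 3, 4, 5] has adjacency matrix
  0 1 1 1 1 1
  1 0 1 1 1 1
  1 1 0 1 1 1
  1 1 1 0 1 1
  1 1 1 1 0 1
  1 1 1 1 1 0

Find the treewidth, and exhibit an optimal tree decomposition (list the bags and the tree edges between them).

A single bag containing all 6 vertices is trivially a valid decomposition of width 5. For the lower bound, the 6 vertices {0, 1, 2, 3, 4, 5} are pairwise adjacent, and any tree decomposition puts a clique entirely inside one bag — forcing width ≥ 5. The upper and lower bounds meet at 5, so that is the treewidth.

Treewidth 5.
One optimal decomposition is:
Bags: B1 = {0, 1, 2, 3, 4, 5}
Tree: (single bag)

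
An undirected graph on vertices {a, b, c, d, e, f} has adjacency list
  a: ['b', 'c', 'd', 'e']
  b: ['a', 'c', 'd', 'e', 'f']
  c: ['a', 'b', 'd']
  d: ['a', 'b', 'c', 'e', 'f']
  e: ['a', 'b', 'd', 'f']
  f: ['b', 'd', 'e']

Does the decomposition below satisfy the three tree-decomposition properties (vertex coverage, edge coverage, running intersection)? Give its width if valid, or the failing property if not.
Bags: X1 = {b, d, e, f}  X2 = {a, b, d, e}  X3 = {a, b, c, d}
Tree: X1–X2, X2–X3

Yes; width 3.

Vertex coverage: the bags together contain {a, b, c, d, e, f}, the full vertex set. Edge coverage: each edge of G has both endpoints in at least one bag. Running intersection: for every vertex, the bags containing it form a connected subtree. All three properties hold, so this is a valid tree decomposition of width max|bag| − 1 = 3, and hence tw(G) ≤ 3.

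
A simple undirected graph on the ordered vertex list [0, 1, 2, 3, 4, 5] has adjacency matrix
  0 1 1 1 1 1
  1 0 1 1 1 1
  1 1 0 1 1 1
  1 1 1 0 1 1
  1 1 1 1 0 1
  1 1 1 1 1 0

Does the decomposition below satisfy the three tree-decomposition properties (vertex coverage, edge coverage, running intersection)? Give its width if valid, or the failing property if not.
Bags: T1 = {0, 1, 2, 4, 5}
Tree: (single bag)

A tree decomposition must satisfy three properties: every vertex lies in some bag; for every edge, both endpoints lie together in some bag; and for every vertex, the bags containing it form a connected subtree. Here vertex 3 appears in no bag, so the decomposition is invalid.

No — vertex 3 appears in no bag.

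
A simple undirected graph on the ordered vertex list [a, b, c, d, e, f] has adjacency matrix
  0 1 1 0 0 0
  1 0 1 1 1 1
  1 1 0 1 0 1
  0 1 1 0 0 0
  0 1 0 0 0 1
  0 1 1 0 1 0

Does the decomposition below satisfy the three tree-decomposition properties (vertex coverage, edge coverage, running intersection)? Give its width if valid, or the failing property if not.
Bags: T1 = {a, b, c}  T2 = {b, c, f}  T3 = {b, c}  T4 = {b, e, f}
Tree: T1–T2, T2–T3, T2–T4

A tree decomposition must satisfy three properties: every vertex lies in some bag; for every edge, both endpoints lie together in some bag; and for every vertex, the bags containing it form a connected subtree. Here vertex d appears in no bag, so the decomposition is invalid.

No — vertex d appears in no bag.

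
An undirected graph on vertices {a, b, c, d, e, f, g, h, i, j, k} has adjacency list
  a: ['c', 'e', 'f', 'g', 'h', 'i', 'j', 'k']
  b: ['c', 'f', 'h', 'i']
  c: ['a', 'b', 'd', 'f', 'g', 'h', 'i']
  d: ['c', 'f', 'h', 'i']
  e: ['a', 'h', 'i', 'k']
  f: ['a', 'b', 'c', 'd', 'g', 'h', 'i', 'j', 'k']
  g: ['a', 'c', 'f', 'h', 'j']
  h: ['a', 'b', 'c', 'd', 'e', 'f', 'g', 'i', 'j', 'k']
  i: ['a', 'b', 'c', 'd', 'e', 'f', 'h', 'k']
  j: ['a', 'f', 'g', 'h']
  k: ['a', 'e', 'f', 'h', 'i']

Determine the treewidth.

4

A width-4 tree decomposition is:
Bags: B1 = {a, f, h, i, k}  B2 = {a, c, f, h, i}  B3 = {a, c, f, g, h}  B4 = {a, f, g, h, j}  B5 = {a, e, h, i, k}  B6 = {c, d, f, h, i}  B7 = {b, c, f, h, i}
Tree: B1–B2, B2–B3, B3–B4, B1–B5, B2–B6, B6–B7
The largest bag has 5 vertices, giving width 4; this decomposition certifies tw(G) ≤ 4. For the lower bound, the 5 vertices {a, e, h, i, k} are pairwise adjacent, and any tree decomposition puts a clique entirely inside one bag — forcing width ≥ 4. The upper and lower bounds meet at 4, so that is the treewidth.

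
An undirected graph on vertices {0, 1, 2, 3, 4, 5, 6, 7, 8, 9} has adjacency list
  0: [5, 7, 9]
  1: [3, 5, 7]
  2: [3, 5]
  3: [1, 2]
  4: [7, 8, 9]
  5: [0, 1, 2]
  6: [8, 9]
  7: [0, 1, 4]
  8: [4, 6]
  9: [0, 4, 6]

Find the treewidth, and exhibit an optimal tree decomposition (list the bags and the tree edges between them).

The largest bag has 3 vertices, giving width 2; this decomposition certifies tw(G) ≤ 2. The edges 6–8–4–9–6 form a cycle, so G is not a tree and its treewidth is at least 2. Combining the bounds, tw(G) = 2.

Treewidth 2.
One such decomposition:
Bags: B1 = {6, 8, 9}  B2 = {4, 8, 9}  B3 = {0, 4, 9}  B4 = {0, 4, 7}  B5 = {0, 5, 7}  B6 = {1, 5, 7}  B7 = {1, 2, 5}  B8 = {1, 2, 3}
Tree: B1–B2, B2–B3, B3–B4, B4–B5, B5–B6, B6–B7, B7–B8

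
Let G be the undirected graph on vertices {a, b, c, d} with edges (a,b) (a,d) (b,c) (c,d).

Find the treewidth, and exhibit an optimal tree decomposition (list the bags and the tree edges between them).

Treewidth 2.
One such decomposition:
Bags: B1 = {a, c, d}  B2 = {a, b, c}
Tree: B1–B2

Every bag has size at most 3, so the width is 3 − 1 = 2 and tw(G) ≤ 2. Since a–d–c–b–a is a cycle in G, G is not acyclic. Forests are exactly the graphs of treewidth ≤ 1, so tw(G) ≥ 2. Hence tw(G) = 2 exactly.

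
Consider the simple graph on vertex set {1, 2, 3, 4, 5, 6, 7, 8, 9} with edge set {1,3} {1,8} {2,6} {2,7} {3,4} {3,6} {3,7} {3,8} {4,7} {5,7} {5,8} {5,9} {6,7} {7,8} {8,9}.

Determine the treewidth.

A width-2 tree decomposition is:
Bags: B1 = {3, 6, 7}  B2 = {2, 6, 7}  B3 = {3, 7, 8}  B4 = {5, 7, 8}  B5 = {1, 3, 8}  B6 = {5, 8, 9}  B7 = {3, 4, 7}
Tree: B1–B2, B1–B3, B3–B4, B3–B5, B4–B6, B1–B7
Every bag has size at most 3, so the width is 3 − 1 = 2 and tw(G) ≤ 2. Conversely, {1, 3, 8} is a clique of size 3, and the vertices of any clique must share a bag in every tree decomposition; so some bag has ≥ 3 vertices and tw(G) ≥ 2. Combining the bounds, tw(G) = 2.

2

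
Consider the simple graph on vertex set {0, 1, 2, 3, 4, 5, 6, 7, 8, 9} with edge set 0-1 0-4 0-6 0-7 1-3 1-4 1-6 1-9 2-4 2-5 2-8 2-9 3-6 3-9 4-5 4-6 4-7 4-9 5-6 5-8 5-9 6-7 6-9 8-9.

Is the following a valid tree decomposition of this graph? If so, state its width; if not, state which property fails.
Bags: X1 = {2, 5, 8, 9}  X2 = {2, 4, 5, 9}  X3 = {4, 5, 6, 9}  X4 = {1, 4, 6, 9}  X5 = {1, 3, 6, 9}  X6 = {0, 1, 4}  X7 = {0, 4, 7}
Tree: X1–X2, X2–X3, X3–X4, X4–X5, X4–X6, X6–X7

No — edge (6,0) lies in no bag.

A tree decomposition must satisfy three properties: every vertex lies in some bag; for every edge, both endpoints lie together in some bag; and for every vertex, the bags containing it form a connected subtree. Here edge (6,0) lies in no bag, so the decomposition is invalid.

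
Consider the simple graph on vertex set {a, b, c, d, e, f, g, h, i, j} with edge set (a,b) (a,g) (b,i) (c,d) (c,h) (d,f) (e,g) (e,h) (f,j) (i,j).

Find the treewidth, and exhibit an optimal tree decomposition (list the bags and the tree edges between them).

The largest bag has 3 vertices, giving width 2; this decomposition certifies tw(G) ≤ 2. Since g–e–h–c–d–f–j–i–b–a–g is a cycle in G, G is not acyclic. Forests are exactly the graphs of treewidth ≤ 1, so tw(G) ≥ 2. Hence tw(G) = 2 exactly.

Treewidth 2.
One such decomposition:
Bags: B1 = {e, g, h}  B2 = {c, g, h}  B3 = {c, d, g}  B4 = {d, f, g}  B5 = {f, g, j}  B6 = {g, i, j}  B7 = {b, g, i}  B8 = {a, b, g}
Tree: B1–B2, B2–B3, B3–B4, B4–B5, B5–B6, B6–B7, B7–B8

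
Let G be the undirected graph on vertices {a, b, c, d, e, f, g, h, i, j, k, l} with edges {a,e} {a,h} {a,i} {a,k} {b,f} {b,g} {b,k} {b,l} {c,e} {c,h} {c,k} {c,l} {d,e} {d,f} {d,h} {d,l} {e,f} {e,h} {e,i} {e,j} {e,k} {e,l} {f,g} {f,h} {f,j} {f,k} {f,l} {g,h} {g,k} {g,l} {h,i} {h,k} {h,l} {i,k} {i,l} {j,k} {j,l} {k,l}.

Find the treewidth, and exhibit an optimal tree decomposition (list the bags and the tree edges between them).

Treewidth 4.
One optimal decomposition is:
Bags: B1 = {e, f, h, k, l}  B2 = {e, h, i, k, l}  B3 = {a, e, h, i, k}  B4 = {f, g, h, k, l}  B5 = {d, e, f, h, l}  B6 = {e, f, j, k, l}  B7 = {c, e, h, k, l}  B8 = {b, f, g, k, l}
Tree: B1–B2, B2–B3, B1–B4, B1–B5, B1–B6, B1–B7, B4–B8

The largest bag has 5 vertices, giving width 4; this decomposition certifies tw(G) ≤ 4. For the lower bound, the 5 vertices {d, e, f, h, l} are pairwise adjacent, and any tree decomposition puts a clique entirely inside one bag — forcing width ≥ 4. Hence tw(G) = 4 exactly.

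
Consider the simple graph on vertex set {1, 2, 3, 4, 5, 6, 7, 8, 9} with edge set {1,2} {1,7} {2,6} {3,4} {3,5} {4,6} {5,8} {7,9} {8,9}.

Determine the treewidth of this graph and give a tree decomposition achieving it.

Every bag has size at most 3, so the width is 3 − 1 = 2 and tw(G) ≤ 2. Since 5–3–4–6–2–1–7–9–8–5 is a cycle in G, G is not acyclic. Forests are exactly the graphs of treewidth ≤ 1, so tw(G) ≥ 2. The upper and lower bounds meet at 2, so that is the treewidth.

Treewidth 2.
One such decomposition:
Bags: B1 = {3, 4, 5}  B2 = {4, 5, 6}  B3 = {2, 5, 6}  B4 = {1, 2, 5}  B5 = {1, 5, 7}  B6 = {5, 7, 9}  B7 = {5, 8, 9}
Tree: B1–B2, B2–B3, B3–B4, B4–B5, B5–B6, B6–B7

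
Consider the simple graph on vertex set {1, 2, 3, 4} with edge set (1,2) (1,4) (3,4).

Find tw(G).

A width-1 tree decomposition is:
Bags: B1 = {1, 2}  B2 = {1, 4}  B3 = {3, 4}
Tree: B1–B2, B2–B3
Every bag has size at most 2, so the width is 2 − 1 = 1 and tw(G) ≤ 1. Any graph with an edge has treewidth ≥ 1, and G has the edge 2–1. Hence tw(G) = 1 exactly.

1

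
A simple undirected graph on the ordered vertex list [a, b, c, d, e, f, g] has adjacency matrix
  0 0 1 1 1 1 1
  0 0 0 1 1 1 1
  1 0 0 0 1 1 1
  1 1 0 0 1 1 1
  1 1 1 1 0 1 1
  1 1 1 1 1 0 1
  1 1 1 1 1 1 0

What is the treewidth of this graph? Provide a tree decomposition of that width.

Treewidth 4.
Bags: B1 = {a, d, e, f, g}  B2 = {a, c, e, f, g}  B3 = {b, d, e, f, g}
Tree: B1–B2, B1–B3

Each bag holds 5 vertices, so the decomposition has width 4, which upper-bounds the treewidth. Conversely, {a, d, e, f, g} is a clique of size 5, and the vertices of any clique must share a bag in every tree decomposition; so some bag has ≥ 5 vertices and tw(G) ≥ 4. Combining the bounds, tw(G) = 4.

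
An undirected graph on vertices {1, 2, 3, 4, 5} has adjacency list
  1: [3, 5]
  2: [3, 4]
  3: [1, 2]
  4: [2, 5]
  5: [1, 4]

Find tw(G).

2

A width-2 tree decomposition is:
Bags: B1 = {1, 3, 5}  B2 = {3, 4, 5}  B3 = {2, 3, 4}
Tree: B1–B2, B2–B3
Every bag has size at most 3, so the width is 3 − 1 = 2 and tw(G) ≤ 2. For the lower bound, G contains the cycle 3–1–5–4–2–3, so G is not a forest; only forests have treewidth ≤ 1, hence tw(G) ≥ 2. Hence tw(G) = 2 exactly.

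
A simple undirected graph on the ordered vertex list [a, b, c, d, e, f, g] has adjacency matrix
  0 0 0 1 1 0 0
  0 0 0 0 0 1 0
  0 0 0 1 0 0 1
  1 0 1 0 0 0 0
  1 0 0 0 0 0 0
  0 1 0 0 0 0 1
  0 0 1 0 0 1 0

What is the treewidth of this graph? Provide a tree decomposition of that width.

Every bag has size at most 2, so the width is 2 − 1 = 1 and tw(G) ≤ 1. G has an edge, so its treewidth is at least 1. Therefore the treewidth is 1.

Treewidth 1.
One optimal decomposition is:
Bags: B1 = {a, e}  B2 = {a, d}  B3 = {c, d}  B4 = {c, g}  B5 = {f, g}  B6 = {b, f}
Tree: B1–B2, B2–B3, B3–B4, B4–B5, B5–B6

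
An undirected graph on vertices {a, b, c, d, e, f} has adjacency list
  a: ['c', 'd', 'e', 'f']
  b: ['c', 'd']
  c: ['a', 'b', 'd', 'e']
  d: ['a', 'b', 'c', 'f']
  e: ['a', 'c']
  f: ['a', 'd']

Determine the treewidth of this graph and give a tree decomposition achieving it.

Every bag has size at most 3, so the width is 3 − 1 = 2 and tw(G) ≤ 2. For the lower bound, the 3 vertices {a, c, d} are pairwise adjacent, and any tree decomposition puts a clique entirely inside one bag — forcing width ≥ 2. The upper and lower bounds meet at 2, so that is the treewidth.

Treewidth 2.
One optimal decomposition is:
Bags: B1 = {a, c, d}  B2 = {a, c, e}  B3 = {a, d, f}  B4 = {b, c, d}
Tree: B1–B2, B1–B3, B1–B4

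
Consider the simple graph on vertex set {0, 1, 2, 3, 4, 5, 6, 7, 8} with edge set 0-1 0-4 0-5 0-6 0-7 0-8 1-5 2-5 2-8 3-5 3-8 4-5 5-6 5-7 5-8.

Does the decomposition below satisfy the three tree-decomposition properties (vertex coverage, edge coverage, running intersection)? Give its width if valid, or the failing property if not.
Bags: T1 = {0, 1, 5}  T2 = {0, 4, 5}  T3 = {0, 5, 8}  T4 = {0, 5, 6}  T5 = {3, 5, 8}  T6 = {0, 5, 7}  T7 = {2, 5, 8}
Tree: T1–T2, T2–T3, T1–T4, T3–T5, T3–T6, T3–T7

Yes; width 2.

Vertex coverage: the bags together contain {0, 1, 2, 3, 4, 5, 6, 7, 8}, the full vertex set. Edge coverage: each edge of G has both endpoints in at least one bag. Running intersection: for every vertex, the bags containing it form a connected subtree. All three properties hold, so this is a valid tree decomposition of width max|bag| − 1 = 2, and hence tw(G) ≤ 2.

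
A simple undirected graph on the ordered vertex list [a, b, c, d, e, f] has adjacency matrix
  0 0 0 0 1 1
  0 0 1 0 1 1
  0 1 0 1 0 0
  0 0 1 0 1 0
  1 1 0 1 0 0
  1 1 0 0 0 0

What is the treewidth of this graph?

2

A width-2 tree decomposition is:
Bags: B1 = {c, d, e}  B2 = {b, c, e}  B3 = {a, b, e}  B4 = {a, b, f}
Tree: B1–B2, B2–B3, B3–B4
Each bag holds 3 vertices, so the decomposition has width 2, which upper-bounds the treewidth. The edges d–c–b–e–d form a cycle, so G is not a tree and its treewidth is at least 2. Therefore the treewidth is 2.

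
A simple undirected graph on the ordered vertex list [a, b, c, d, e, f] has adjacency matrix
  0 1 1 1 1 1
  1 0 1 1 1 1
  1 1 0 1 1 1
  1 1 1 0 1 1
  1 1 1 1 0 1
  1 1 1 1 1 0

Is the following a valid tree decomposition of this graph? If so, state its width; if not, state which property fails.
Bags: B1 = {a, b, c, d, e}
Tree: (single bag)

No — vertex f appears in no bag.

A tree decomposition must satisfy three properties: every vertex lies in some bag; for every edge, both endpoints lie together in some bag; and for every vertex, the bags containing it form a connected subtree. Here vertex f appears in no bag, so the decomposition is invalid.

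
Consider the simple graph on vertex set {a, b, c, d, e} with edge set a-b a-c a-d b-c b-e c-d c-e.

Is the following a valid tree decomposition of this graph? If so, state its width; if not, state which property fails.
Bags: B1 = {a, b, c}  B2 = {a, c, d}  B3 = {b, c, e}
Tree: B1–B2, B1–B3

Checking the three conditions: (i) the bags cover all of {a, b, c, d, e}; (ii) for each edge, some bag contains both endpoints; (iii) the bags containing any fixed vertex form a subtree. All hold, so the decomposition is valid with width 3 − 1 = 2.

Yes; width 2.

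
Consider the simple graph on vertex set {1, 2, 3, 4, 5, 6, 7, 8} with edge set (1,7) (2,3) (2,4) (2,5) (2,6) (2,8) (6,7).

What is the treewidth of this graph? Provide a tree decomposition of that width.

Treewidth 1.
One optimal decomposition is:
Bags: B1 = {6, 7}  B2 = {2, 6}  B3 = {2, 4}  B4 = {2, 5}  B5 = {1, 7}  B6 = {2, 3}  B7 = {2, 8}
Tree: B1–B2, B2–B3, B3–B4, B1–B5, B4–B6, B4–B7

The largest bag has 2 vertices, giving width 1; this decomposition certifies tw(G) ≤ 1. Since G has at least one edge (e.g. 6–7), it is not an edgeless graph, so tw(G) ≥ 1. Combining the bounds, tw(G) = 1.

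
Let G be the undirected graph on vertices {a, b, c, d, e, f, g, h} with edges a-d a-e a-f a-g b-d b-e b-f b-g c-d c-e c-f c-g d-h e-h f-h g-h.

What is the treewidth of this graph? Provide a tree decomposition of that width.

The largest bag has 5 vertices, giving width 4; this decomposition certifies tw(G) ≤ 4. For the lower bound: the 5 vertex sets {a,g}, {b,d}, {f,h}, {c}, {e} are disjoint, each induces a connected subgraph, and every pair is joined by at least one edge of G. Contracting each set to a single vertex therefore yields K_{5} as a minor, and since treewidth is minor-monotone, tw(G) ≥ tw(K_{5}) = 4. Combining the bounds, tw(G) = 4.

Treewidth 4.
One optimal decomposition is:
Bags: B1 = {a, b, c, g, h}  B2 = {a, b, c, d, h}  B3 = {a, b, c, f, h}  B4 = {a, b, c, e, h}
Tree: B1–B2, B2–B3, B3–B4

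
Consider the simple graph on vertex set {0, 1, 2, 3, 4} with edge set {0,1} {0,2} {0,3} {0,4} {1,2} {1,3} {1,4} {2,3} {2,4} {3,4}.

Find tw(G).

A width-4 tree decomposition is:
Bags: B1 = {0, 1, 2, 3, 4}
Tree: (single bag)
A single bag containing all 5 vertices is trivially a valid decomposition of width 4. On the other hand G contains the 5-clique {0, 1, 2, 3, 4}. A clique must lie in a single bag of any decomposition, so no decomposition can have width below 4. The upper and lower bounds meet at 4, so that is the treewidth.

4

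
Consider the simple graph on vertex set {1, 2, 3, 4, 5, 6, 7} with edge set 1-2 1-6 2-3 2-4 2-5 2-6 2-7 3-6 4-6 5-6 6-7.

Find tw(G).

2

A width-2 tree decomposition is:
Bags: B1 = {1, 2, 6}  B2 = {2, 4, 6}  B3 = {2, 6, 7}  B4 = {2, 3, 6}  B5 = {2, 5, 6}
Tree: B1–B2, B2–B3, B3–B4, B3–B5
The largest bag has 3 vertices, giving width 2; this decomposition certifies tw(G) ≤ 2. On the other hand G contains the 3-clique {1, 2, 6}. A clique must lie in a single bag of any decomposition, so no decomposition can have width below 2. Hence tw(G) = 2 exactly.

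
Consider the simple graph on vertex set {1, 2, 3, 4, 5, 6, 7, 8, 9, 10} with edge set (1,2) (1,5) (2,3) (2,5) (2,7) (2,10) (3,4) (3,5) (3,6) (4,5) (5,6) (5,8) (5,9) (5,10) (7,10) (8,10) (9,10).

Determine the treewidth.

A width-2 tree decomposition is:
Bags: B1 = {1, 2, 5}  B2 = {2, 5, 10}  B3 = {5, 8, 10}  B4 = {2, 7, 10}  B5 = {2, 3, 5}  B6 = {3, 5, 6}  B7 = {5, 9, 10}  B8 = {3, 4, 5}
Tree: B1–B2, B2–B3, B2–B4, B1–B5, B5–B6, B3–B7, B6–B8
Each bag holds 3 vertices, so the decomposition has width 2, which upper-bounds the treewidth. For the lower bound, the 3 vertices {1, 2, 5} are pairwise adjacent, and any tree decomposition puts a clique entirely inside one bag — forcing width ≥ 2. Therefore the treewidth is 2.

2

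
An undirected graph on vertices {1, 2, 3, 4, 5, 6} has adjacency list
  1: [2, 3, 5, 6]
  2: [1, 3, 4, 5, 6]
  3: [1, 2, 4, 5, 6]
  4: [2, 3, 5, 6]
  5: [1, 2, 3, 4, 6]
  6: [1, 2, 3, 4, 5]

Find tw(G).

A width-4 tree decomposition is:
Bags: B1 = {2, 3, 4, 5, 6}  B2 = {1, 2, 3, 5, 6}
Tree: B1–B2
Each bag holds 5 vertices, so the decomposition has width 4, which upper-bounds the treewidth. For the lower bound, the 5 vertices {1, 2, 3, 5, 6} are pairwise adjacent, and any tree decomposition puts a clique entirely inside one bag — forcing width ≥ 4. Hence tw(G) = 4 exactly.

4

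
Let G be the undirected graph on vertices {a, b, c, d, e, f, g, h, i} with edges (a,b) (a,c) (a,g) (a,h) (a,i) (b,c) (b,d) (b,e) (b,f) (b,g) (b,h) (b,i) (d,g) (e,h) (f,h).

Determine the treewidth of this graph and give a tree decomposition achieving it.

Each bag holds 3 vertices, so the decomposition has width 2, which upper-bounds the treewidth. For the lower bound, the 3 vertices {b, d, g} are pairwise adjacent, and any tree decomposition puts a clique entirely inside one bag — forcing width ≥ 2. Therefore the treewidth is 2.

Treewidth 2.
One such decomposition:
Bags: B1 = {a, b, g}  B2 = {a, b, i}  B3 = {a, b, c}  B4 = {b, d, g}  B5 = {a, b, h}  B6 = {b, e, h}  B7 = {b, f, h}
Tree: B1–B2, B1–B3, B1–B4, B3–B5, B5–B6, B6–B7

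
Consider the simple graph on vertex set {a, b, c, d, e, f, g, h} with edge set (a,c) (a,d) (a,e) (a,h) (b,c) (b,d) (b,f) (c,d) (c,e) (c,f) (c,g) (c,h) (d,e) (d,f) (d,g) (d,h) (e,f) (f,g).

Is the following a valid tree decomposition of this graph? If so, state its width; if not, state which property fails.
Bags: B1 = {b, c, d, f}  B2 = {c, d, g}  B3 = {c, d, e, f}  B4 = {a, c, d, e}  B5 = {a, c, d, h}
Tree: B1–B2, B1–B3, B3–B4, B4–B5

A tree decomposition must satisfy three properties: every vertex lies in some bag; for every edge, both endpoints lie together in some bag; and for every vertex, the bags containing it form a connected subtree. Here edge (f,g) lies in no bag, so the decomposition is invalid.

No — edge (f,g) lies in no bag.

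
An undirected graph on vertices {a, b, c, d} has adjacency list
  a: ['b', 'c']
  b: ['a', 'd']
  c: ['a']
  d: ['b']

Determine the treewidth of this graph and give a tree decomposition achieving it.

Each bag holds 2 vertices, so the decomposition has width 1, which upper-bounds the treewidth. Any graph with an edge has treewidth ≥ 1, and G has the edge c–a. Hence tw(G) = 1 exactly.

Treewidth 1.
One optimal decomposition is:
Bags: B1 = {a, c}  B2 = {a, b}  B3 = {b, d}
Tree: B1–B2, B2–B3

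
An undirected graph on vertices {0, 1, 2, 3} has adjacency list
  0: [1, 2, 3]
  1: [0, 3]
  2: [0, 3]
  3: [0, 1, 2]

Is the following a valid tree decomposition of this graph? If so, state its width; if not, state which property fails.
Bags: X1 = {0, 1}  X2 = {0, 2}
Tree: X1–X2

No — vertex 3 appears in no bag.

A tree decomposition must satisfy three properties: every vertex lies in some bag; for every edge, both endpoints lie together in some bag; and for every vertex, the bags containing it form a connected subtree. Here vertex 3 appears in no bag, so the decomposition is invalid.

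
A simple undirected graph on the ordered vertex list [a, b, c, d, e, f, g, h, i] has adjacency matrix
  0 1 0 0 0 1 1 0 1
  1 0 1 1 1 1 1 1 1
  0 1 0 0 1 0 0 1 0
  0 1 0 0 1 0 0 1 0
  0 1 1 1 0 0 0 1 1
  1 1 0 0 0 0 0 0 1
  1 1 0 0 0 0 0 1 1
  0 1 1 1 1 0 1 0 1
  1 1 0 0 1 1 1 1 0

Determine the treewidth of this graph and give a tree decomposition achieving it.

Treewidth 3.
One optimal decomposition is:
Bags: B1 = {b, g, h, i}  B2 = {b, e, h, i}  B3 = {b, d, e, h}  B4 = {a, b, g, i}  B5 = {b, c, e, h}  B6 = {a, b, f, i}
Tree: B1–B2, B2–B3, B1–B4, B2–B5, B4–B6

The largest bag has 4 vertices, giving width 3; this decomposition certifies tw(G) ≤ 3. For the lower bound, the 4 vertices {a, b, g, i} are pairwise adjacent, and any tree decomposition puts a clique entirely inside one bag — forcing width ≥ 3. Hence tw(G) = 3 exactly.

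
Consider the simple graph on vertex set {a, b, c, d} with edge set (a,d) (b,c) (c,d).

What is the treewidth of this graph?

A width-1 tree decomposition is:
Bags: B1 = {c, d}  B2 = {b, c}  B3 = {a, d}
Tree: B1–B2, B1–B3
Every bag has size at most 2, so the width is 2 − 1 = 1 and tw(G) ≤ 1. Any graph with an edge has treewidth ≥ 1, and G has the edge c–d. Therefore the treewidth is 1.

1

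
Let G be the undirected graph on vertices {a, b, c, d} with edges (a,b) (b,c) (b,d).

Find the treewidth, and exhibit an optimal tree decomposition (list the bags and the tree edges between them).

The largest bag has 2 vertices, giving width 1; this decomposition certifies tw(G) ≤ 1. Since G has at least one edge (e.g. a–b), it is not an edgeless graph, so tw(G) ≥ 1. Hence tw(G) = 1 exactly.

Treewidth 1.
Bags: B1 = {a, b}  B2 = {b, c}  B3 = {b, d}
Tree: B1–B2, B2–B3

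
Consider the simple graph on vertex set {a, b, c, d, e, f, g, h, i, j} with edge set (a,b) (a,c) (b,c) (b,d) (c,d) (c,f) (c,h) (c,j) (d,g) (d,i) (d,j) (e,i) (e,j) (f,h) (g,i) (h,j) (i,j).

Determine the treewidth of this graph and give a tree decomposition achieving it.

Every bag has size at most 3, so the width is 3 − 1 = 2 and tw(G) ≤ 2. Conversely, {d, g, i} is a clique of size 3, and the vertices of any clique must share a bag in every tree decomposition; so some bag has ≥ 3 vertices and tw(G) ≥ 2. Combining the bounds, tw(G) = 2.

Treewidth 2.
One optimal decomposition is:
Bags: B1 = {d, i, j}  B2 = {d, g, i}  B3 = {c, d, j}  B4 = {b, c, d}  B5 = {e, i, j}  B6 = {c, h, j}  B7 = {c, f, h}  B8 = {a, b, c}
Tree: B1–B2, B1–B3, B3–B4, B1–B5, B3–B6, B6–B7, B4–B8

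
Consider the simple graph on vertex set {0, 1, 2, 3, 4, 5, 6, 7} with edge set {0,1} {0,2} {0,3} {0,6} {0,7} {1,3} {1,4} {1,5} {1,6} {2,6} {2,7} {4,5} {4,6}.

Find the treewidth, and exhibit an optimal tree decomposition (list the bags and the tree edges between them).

Treewidth 2.
Bags: B1 = {0, 2, 6}  B2 = {0, 1, 6}  B3 = {1, 4, 6}  B4 = {0, 2, 7}  B5 = {1, 4, 5}  B6 = {0, 1, 3}
Tree: B1–B2, B2–B3, B1–B4, B3–B5, B2–B6

Each bag holds 3 vertices, so the decomposition has width 2, which upper-bounds the treewidth. For the lower bound, the 3 vertices {0, 1, 3} are pairwise adjacent, and any tree decomposition puts a clique entirely inside one bag — forcing width ≥ 2. Hence tw(G) = 2 exactly.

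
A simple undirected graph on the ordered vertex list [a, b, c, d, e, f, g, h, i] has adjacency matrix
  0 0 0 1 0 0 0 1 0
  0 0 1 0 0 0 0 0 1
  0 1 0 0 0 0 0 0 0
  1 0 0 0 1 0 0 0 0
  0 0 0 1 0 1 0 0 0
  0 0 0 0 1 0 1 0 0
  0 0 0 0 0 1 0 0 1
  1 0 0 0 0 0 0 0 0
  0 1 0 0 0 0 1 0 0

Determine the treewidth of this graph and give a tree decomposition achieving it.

Each bag holds 2 vertices, so the decomposition has width 1, which upper-bounds the treewidth. Since G has at least one edge (e.g. h–a), it is not an edgeless graph, so tw(G) ≥ 1. Combining the bounds, tw(G) = 1.

Treewidth 1.
One optimal decomposition is:
Bags: B1 = {a, h}  B2 = {a, d}  B3 = {d, e}  B4 = {e, f}  B5 = {f, g}  B6 = {g, i}  B7 = {b, i}  B8 = {b, c}
Tree: B1–B2, B2–B3, B3–B4, B4–B5, B5–B6, B6–B7, B7–B8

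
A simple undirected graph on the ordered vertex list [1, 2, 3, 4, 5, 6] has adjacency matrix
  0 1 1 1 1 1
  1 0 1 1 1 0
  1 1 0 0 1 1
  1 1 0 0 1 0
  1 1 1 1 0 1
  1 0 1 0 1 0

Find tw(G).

3

A width-3 tree decomposition is:
Bags: B1 = {1, 3, 5, 6}  B2 = {1, 2, 3, 5}  B3 = {1, 2, 4, 5}
Tree: B1–B2, B2–B3
The largest bag has 4 vertices, giving width 3; this decomposition certifies tw(G) ≤ 3. Conversely, {1, 2, 3, 5} is a clique of size 4, and the vertices of any clique must share a bag in every tree decomposition; so some bag has ≥ 4 vertices and tw(G) ≥ 3. The upper and lower bounds meet at 3, so that is the treewidth.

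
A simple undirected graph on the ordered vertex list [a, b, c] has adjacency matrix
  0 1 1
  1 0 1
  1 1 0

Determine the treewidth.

A width-2 tree decomposition is:
Bags: B1 = {a, b, c}
Tree: (single bag)
With just one bag of size 3, the width is 3 − 1 = 2, so tw(G) ≤ 2. On the other hand G contains the 3-clique {a, b, c}. A clique must lie in a single bag of any decomposition, so no decomposition can have width below 2. The upper and lower bounds meet at 2, so that is the treewidth.

2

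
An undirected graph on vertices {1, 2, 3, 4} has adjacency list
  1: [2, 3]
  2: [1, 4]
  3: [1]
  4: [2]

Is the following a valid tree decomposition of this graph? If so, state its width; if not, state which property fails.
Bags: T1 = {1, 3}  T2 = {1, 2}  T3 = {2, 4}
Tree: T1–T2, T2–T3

Yes; width 1.

Every vertex of G appears in some bag (union = {1, 2, 3, 4}); every edge is covered by a bag; and for each vertex v the set of bags containing v is connected in the bag tree. The decomposition is therefore valid. The largest bag has 2 vertices, so the width is 1.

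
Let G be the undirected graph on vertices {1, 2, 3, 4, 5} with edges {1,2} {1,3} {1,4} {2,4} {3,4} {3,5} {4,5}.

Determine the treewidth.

A width-2 tree decomposition is:
Bags: B1 = {1, 2, 4}  B2 = {1, 3, 4}  B3 = {3, 4, 5}
Tree: B1–B2, B2–B3
Every bag has size at most 3, so the width is 3 − 1 = 2 and tw(G) ≤ 2. For the lower bound, the 3 vertices {1, 2, 4} are pairwise adjacent, and any tree decomposition puts a clique entirely inside one bag — forcing width ≥ 2. Hence tw(G) = 2 exactly.

2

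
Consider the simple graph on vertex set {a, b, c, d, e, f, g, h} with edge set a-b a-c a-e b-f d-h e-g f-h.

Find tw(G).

A width-1 tree decomposition is:
Bags: B1 = {a, b}  B2 = {b, f}  B3 = {a, e}  B4 = {e, g}  B5 = {f, h}  B6 = {a, c}  B7 = {d, h}
Tree: B1–B2, B1–B3, B3–B4, B2–B5, B3–B6, B5–B7
Every bag has size at most 2, so the width is 2 − 1 = 1 and tw(G) ≤ 1. G has an edge, so its treewidth is at least 1. The upper and lower bounds meet at 1, so that is the treewidth.

1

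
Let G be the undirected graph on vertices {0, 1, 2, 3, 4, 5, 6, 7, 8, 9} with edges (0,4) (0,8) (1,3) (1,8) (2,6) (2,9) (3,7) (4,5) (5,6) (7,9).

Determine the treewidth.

2

A width-2 tree decomposition is:
Bags: B1 = {1, 3, 7}  B2 = {1, 7, 9}  B3 = {1, 2, 9}  B4 = {1, 2, 6}  B5 = {1, 5, 6}  B6 = {1, 4, 5}  B7 = {0, 1, 4}  B8 = {0, 1, 8}
Tree: B1–B2, B2–B3, B3–B4, B4–B5, B5–B6, B6–B7, B7–B8
Every bag has size at most 3, so the width is 3 − 1 = 2 and tw(G) ≤ 2. For the lower bound, G contains the cycle 1–3–7–9–2–6–5–4–0–8–1, so G is not a forest; only forests have treewidth ≤ 1, hence tw(G) ≥ 2. The upper and lower bounds meet at 2, so that is the treewidth.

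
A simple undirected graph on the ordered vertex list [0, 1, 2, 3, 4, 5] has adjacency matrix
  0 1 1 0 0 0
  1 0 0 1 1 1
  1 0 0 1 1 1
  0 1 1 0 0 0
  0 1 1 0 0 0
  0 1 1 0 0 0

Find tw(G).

2

A width-2 tree decomposition is:
Bags: B1 = {1, 2, 5}  B2 = {1, 2, 3}  B3 = {1, 2, 4}  B4 = {0, 1, 2}
Tree: B1–B2, B2–B3, B3–B4
Each bag holds 3 vertices, so the decomposition has width 2, which upper-bounds the treewidth. Since 2–5–1–3–2 is a cycle in G, G is not acyclic. Forests are exactly the graphs of treewidth ≤ 1, so tw(G) ≥ 2. Combining the bounds, tw(G) = 2.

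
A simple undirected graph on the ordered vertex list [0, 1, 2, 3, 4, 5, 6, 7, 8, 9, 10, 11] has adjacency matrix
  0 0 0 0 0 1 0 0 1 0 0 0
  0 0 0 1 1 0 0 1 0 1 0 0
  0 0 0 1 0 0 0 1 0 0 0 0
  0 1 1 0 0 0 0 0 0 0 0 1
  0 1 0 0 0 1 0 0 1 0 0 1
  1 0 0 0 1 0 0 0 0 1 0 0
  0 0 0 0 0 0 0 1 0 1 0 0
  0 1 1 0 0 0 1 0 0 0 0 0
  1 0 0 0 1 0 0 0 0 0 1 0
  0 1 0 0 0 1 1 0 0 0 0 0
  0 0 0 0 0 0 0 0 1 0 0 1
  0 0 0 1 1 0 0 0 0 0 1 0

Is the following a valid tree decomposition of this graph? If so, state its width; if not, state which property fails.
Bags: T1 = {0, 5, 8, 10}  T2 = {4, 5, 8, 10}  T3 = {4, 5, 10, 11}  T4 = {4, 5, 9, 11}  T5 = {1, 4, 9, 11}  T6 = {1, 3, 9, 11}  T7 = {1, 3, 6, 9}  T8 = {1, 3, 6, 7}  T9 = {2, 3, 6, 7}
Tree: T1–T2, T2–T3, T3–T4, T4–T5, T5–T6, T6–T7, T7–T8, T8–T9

Yes; width 3.

Every vertex of G appears in some bag (union = {0, 1, 2, 3, 4, 5, 6, 7, 8, 9, 10, 11}); every edge is covered by a bag; and for each vertex v the set of bags containing v is connected in the bag tree. The decomposition is therefore valid. The largest bag has 4 vertices, so the width is 3.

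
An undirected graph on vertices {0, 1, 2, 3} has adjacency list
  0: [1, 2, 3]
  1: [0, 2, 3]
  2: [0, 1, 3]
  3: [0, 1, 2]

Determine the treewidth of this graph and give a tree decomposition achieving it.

Treewidth 3.
Bags: B1 = {0, 1, 2, 3}
Tree: (single bag)

A single bag containing all 4 vertices is trivially a valid decomposition of width 3. On the other hand G contains the 4-clique {0, 1, 2, 3}. A clique must lie in a single bag of any decomposition, so no decomposition can have width below 3. Combining the bounds, tw(G) = 3.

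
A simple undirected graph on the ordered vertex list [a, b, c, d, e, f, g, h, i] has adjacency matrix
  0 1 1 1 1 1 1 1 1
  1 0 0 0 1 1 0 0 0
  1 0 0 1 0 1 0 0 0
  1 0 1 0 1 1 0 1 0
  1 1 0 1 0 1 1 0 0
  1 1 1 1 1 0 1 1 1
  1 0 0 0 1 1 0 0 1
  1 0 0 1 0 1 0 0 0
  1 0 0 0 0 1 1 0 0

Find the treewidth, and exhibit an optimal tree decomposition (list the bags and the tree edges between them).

Treewidth 3.
Bags: B1 = {a, d, e, f}  B2 = {a, e, f, g}  B3 = {a, c, d, f}  B4 = {a, d, f, h}  B5 = {a, b, e, f}  B6 = {a, f, g, i}
Tree: B1–B2, B1–B3, B1–B4, B1–B5, B2–B6

The largest bag has 4 vertices, giving width 3; this decomposition certifies tw(G) ≤ 3. On the other hand G contains the 4-clique {a, d, e, f}. A clique must lie in a single bag of any decomposition, so no decomposition can have width below 3. Hence tw(G) = 3 exactly.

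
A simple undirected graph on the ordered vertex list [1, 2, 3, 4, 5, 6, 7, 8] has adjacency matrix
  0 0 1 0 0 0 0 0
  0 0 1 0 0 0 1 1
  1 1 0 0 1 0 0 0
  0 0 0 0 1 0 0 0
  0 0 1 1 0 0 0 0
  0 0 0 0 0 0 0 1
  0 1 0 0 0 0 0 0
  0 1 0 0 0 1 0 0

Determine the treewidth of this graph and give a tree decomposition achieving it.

Treewidth 1.
One such decomposition:
Bags: B1 = {2, 3}  B2 = {3, 5}  B3 = {2, 8}  B4 = {1, 3}  B5 = {4, 5}  B6 = {2, 7}  B7 = {6, 8}
Tree: B1–B2, B1–B3, B1–B4, B2–B5, B3–B6, B3–B7

Each bag holds 2 vertices, so the decomposition has width 1, which upper-bounds the treewidth. Since G has at least one edge (e.g. 3–2), it is not an edgeless graph, so tw(G) ≥ 1. Therefore the treewidth is 1.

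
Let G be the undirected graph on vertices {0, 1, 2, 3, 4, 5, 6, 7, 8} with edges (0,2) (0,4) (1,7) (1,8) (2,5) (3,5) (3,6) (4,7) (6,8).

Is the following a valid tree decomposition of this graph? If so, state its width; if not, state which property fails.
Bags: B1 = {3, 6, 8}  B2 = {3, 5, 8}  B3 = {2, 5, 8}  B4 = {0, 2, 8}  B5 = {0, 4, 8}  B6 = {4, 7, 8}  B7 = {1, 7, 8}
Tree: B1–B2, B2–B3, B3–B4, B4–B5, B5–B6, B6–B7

Yes; width 2.

Every vertex of G appears in some bag (union = {0, 1, 2, 3, 4, 5, 6, 7, 8}); every edge is covered by a bag; and for each vertex v the set of bags containing v is connected in the bag tree. The decomposition is therefore valid. The largest bag has 3 vertices, so the width is 2.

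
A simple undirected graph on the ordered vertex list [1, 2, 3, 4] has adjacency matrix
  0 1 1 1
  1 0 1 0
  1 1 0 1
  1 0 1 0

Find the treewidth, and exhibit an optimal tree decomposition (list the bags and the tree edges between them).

Each bag holds 3 vertices, so the decomposition has width 2, which upper-bounds the treewidth. Conversely, {1, 2, 3} is a clique of size 3, and the vertices of any clique must share a bag in every tree decomposition; so some bag has ≥ 3 vertices and tw(G) ≥ 2. Therefore the treewidth is 2.

Treewidth 2.
One such decomposition:
Bags: B1 = {1, 3, 4}  B2 = {1, 2, 3}
Tree: B1–B2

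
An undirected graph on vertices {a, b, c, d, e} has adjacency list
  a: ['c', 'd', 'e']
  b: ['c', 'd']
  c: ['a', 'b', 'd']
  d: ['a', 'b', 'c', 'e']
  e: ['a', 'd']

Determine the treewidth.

2

A width-2 tree decomposition is:
Bags: B1 = {b, c, d}  B2 = {a, c, d}  B3 = {a, d, e}
Tree: B1–B2, B2–B3
Each bag holds 3 vertices, so the decomposition has width 2, which upper-bounds the treewidth. Conversely, {a, d, e} is a clique of size 3, and the vertices of any clique must share a bag in every tree decomposition; so some bag has ≥ 3 vertices and tw(G) ≥ 2. Combining the bounds, tw(G) = 2.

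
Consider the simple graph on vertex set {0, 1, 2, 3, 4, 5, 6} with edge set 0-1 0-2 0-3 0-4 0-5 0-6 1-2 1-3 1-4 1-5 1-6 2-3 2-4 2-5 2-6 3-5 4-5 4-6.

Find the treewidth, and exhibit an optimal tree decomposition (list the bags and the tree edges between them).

The largest bag has 5 vertices, giving width 4; this decomposition certifies tw(G) ≤ 4. For the lower bound, the 5 vertices {0, 1, 2, 3, 5} are pairwise adjacent, and any tree decomposition puts a clique entirely inside one bag — forcing width ≥ 4. The upper and lower bounds meet at 4, so that is the treewidth.

Treewidth 4.
One such decomposition:
Bags: B1 = {0, 1, 2, 3, 5}  B2 = {0, 1, 2, 4, 5}  B3 = {0, 1, 2, 4, 6}
Tree: B1–B2, B2–B3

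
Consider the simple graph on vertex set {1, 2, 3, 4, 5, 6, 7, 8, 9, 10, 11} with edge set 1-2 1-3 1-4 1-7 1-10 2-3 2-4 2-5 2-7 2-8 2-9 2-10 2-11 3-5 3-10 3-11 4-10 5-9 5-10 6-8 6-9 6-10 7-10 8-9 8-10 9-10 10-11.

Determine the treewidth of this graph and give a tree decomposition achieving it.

Treewidth 3.
One optimal decomposition is:
Bags: B1 = {2, 3, 5, 10}  B2 = {1, 2, 3, 10}  B3 = {2, 3, 10, 11}  B4 = {2, 5, 9, 10}  B5 = {1, 2, 4, 10}  B6 = {2, 8, 9, 10}  B7 = {6, 8, 9, 10}  B8 = {1, 2, 7, 10}
Tree: B1–B2, B1–B3, B1–B4, B2–B5, B4–B6, B6–B7, B5–B8

Every bag has size at most 4, so the width is 4 − 1 = 3 and tw(G) ≤ 3. For the lower bound, the 4 vertices {1, 2, 3, 10} are pairwise adjacent, and any tree decomposition puts a clique entirely inside one bag — forcing width ≥ 3. The upper and lower bounds meet at 3, so that is the treewidth.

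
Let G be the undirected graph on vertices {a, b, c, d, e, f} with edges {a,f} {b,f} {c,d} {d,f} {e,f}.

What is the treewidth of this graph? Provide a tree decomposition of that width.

Every bag has size at most 2, so the width is 2 − 1 = 1 and tw(G) ≤ 1. G has an edge, so its treewidth is at least 1. Combining the bounds, tw(G) = 1.

Treewidth 1.
Bags: B1 = {d, f}  B2 = {a, f}  B3 = {c, d}  B4 = {b, f}  B5 = {e, f}
Tree: B1–B2, B1–B3, B1–B4, B2–B5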